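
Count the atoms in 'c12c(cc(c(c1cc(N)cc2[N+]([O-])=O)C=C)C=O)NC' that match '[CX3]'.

3

Check the 20 heavy atoms by environment: 10× c (aromatic, X3) → no; 2× N (X3) → no; 1× C (X4) → no; 1× N (charge +1, X3) → no; 1× O (charge -1, X1) → no; 2× O (X1) → no; 3× C (X3) → match.
That gives 3 matching atoms.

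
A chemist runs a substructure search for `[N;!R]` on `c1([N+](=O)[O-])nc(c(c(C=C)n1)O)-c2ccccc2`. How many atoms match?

1

The query [N;!R] means: aliphatic nitrogen not in a ring.
Check the 18 heavy atoms by environment: 2× n (aromatic, in 6-ring) → no; 10× c (aromatic, in 6-ring) → no; 1× N (charge +1, acyclic) → match; 1× O (charge -1, acyclic) → no; 2× O (acyclic) → no; 2× C (acyclic) → no.
That gives 1 matching atom.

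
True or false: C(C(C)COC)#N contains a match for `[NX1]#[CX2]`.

The pattern [NX1]#[CX2] describes a nitrogen triple-bonded to a two-connected carbon — a nitrile.
The molecule carries a nitrile (-C#N), whose atoms satisfy every constraint of the query, so the pattern matches.

True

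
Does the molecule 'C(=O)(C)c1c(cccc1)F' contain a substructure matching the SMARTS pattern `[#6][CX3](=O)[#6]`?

Yes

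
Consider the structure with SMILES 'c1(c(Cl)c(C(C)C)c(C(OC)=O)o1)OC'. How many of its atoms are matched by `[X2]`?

The query [X2] means: any atom with exactly two total connections (bonds + H).
Check the 15 heavy atoms by environment: 1× o (aromatic, X2) → match; 4× c (aromatic, X3) → no; 2× O (X2) → match; 5× C (X4) → no; 1× C (X3) → no; 1× O (X1) → no; 1× Cl (X1) → no.
Summing the matching environments: 1 + 2 = 3 matching atoms.

3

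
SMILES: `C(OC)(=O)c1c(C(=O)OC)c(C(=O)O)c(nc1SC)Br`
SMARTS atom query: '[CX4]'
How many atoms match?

3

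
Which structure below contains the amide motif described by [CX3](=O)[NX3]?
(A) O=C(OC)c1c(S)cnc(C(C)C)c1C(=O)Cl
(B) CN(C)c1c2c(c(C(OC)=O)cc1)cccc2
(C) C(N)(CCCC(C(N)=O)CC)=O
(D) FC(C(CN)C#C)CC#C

C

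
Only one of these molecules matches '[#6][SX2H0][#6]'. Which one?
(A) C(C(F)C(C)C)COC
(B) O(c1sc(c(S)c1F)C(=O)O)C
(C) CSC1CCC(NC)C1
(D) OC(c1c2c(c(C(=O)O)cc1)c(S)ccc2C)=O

[#6][SX2H0][#6] describes an aliphatic sulfur bridging two carbons with no H on the sulfur (a thioether).
(A) has a methoxy ether (-OCH3) but the bridging atom is O, not S.
(B) has a thiol (-SH) but the sulfur has H1, not H0 bridging two carbons.
(C) contains a methylthio ether (-SCH3), which satisfies every atom and bond constraint.
(D) has a thiol (-SH) but the sulfur has H1, not H0 bridging two carbons.
So the answer is (C).

C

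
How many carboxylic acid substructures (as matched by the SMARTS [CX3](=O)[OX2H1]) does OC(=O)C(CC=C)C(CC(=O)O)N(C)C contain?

2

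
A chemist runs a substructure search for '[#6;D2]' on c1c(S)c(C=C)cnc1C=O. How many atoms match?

4

The query [#6;D2] means: any carbon bonded to exactly two heavy atoms.
Check the 11 heavy atoms by environment: 1× n (aromatic, D2) → no; 3× c (aromatic, D3) → no; 2× c (aromatic, D2) → match; 2× C (D2) → match; 1× O (D1) → no; 1× S (D1) → no; 1× C (D1) → no.
Summing the matching environments: 2 + 2 = 4 matching atoms.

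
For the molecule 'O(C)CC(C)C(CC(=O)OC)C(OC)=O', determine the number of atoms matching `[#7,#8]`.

5

Check the 15 heavy atoms by environment: 10× C → no; 5× O → match.
That gives 5 matching atoms.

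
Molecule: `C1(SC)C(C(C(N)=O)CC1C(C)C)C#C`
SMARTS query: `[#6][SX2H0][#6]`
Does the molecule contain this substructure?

Yes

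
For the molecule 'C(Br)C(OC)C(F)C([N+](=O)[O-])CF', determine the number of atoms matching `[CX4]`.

The query [CX4] means: C with X4: aliphatic carbon with exactly 4 total connections (bonds + H).
Check the 13 heavy atoms by environment: 6× C (X4) → match; 1× O (X2) → no; 1× N (charge +1, X3) → no; 1× O (charge -1, X1) → no; 1× O (X1) → no; 1× Br (X1) → no; 2× F (X1) → no.
That gives 6 matching atoms.

6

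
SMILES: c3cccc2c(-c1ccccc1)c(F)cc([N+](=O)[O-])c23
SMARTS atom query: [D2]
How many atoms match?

The query [D2] means: atom with exactly two heavy-atom neighbours.
Check the 20 heavy atoms by environment: 6× c (aromatic, D3) → no; 10× c (aromatic, D2) → match; 1× F (D1) → no; 1× N (charge +1, D3) → no; 1× O (charge -1, D1) → no; 1× O (D1) → no.
That gives 10 matching atoms.

10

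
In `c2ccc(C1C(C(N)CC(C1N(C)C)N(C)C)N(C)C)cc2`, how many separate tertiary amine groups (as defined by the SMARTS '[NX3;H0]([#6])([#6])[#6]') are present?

3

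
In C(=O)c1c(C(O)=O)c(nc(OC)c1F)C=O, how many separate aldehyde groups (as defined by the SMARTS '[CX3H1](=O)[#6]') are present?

2

[CX3H1](=O)[#6] is the SMARTS for an aldehyde: an sp2 carbon with one H, double-bonded to O and single-bonded to carbon.
The molecule carries 2 separate instances of an aldehyde (-CHO) meeting every constraint; each maps to a distinct set of atoms, giving 2 matches.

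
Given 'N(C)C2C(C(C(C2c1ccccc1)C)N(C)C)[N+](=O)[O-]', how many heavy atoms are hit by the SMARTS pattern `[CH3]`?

4

Check the 20 heavy atoms by environment: 5× C (H1) → no; 4× C (H3) → match; 1× N (H0) → no; 1× c (aromatic, H0) → no; 5× c (aromatic, H1) → no; 1× N (H1) → no; 1× N (charge +1, H0) → no; 1× O (charge -1, H0) → no; 1× O (H0) → no.
That gives 4 matching atoms.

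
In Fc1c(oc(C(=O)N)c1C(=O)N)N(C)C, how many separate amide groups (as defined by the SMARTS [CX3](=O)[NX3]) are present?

[CX3](=O)[NX3] is the SMARTS for an amide: a carbonyl carbon bonded to a trivalent nitrogen.
The molecule carries 2 separate instances of a primary amide (-C(=O)NH2) meeting every constraint; each maps to a distinct set of atoms, giving 2 matches.

2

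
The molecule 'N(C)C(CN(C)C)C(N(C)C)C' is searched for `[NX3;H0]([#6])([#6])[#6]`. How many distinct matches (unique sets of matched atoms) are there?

2

[NX3;H0]([#6])([#6])[#6] is the SMARTS for a tertiary amine: a trivalent nitrogen with no H, bonded to three carbons.
The molecule carries 2 separate instances of a dimethylamino group (-N(CH3)2) meeting every constraint; each maps to a distinct set of atoms, giving 2 matches.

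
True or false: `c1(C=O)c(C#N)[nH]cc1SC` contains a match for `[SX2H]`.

False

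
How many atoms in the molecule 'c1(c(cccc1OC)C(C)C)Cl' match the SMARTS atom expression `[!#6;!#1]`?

The query [!#6;!#1] means: not carbon and not hydrogen — any heteroatom.
Check the 12 heavy atoms by environment: 6× c (aromatic) → no; 4× C → no; 1× Cl → match; 1× O → match.
Summing the matching environments: 1 + 1 = 2 matching atoms.

2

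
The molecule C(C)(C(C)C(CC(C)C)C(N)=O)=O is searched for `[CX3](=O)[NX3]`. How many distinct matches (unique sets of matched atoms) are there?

[CX3](=O)[NX3] is the SMARTS for an amide: a carbonyl carbon bonded to a trivalent nitrogen.
Exactly one fragment in the molecule meets all constraints, giving 1 match.

1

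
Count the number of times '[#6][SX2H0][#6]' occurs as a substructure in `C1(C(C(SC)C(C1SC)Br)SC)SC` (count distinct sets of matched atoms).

[#6][SX2H0][#6] is the SMARTS for a thioether: an aliphatic sulfur bridging two carbons with no H on the sulfur.
The molecule carries 4 separate instances of a methylthio ether (-SCH3) meeting every constraint; each maps to a distinct set of atoms, giving 4 matches.

4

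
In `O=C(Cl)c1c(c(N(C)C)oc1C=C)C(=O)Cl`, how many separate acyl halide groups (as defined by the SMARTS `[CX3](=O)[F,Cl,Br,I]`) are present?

2

[CX3](=O)[F,Cl,Br,I] is the SMARTS for an acyl halide: a carbonyl carbon bonded to a halogen.
The molecule carries 2 separate instances of an acyl chloride (-C(=O)Cl) meeting every constraint; each maps to a distinct set of atoms, giving 2 matches.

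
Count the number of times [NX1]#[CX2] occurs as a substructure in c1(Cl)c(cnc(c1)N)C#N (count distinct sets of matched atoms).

1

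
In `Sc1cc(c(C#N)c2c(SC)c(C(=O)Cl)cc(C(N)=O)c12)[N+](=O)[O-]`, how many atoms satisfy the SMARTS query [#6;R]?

10

The query [#6;R] means: carbon that is part of a ring.
Check the 24 heavy atoms by environment: 10× c (aromatic, in 6-ring) → match; 1× N (charge +1, acyclic) → no; 1× O (charge -1, acyclic) → no; 3× O (acyclic) → no; 4× C (acyclic) → no; 2× N (acyclic) → no; 2× S (acyclic) → no; 1× Cl (acyclic) → no.
That gives 10 matching atoms.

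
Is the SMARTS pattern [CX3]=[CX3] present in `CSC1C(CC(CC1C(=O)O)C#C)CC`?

The pattern [CX3]=[CX3] describes a non-aromatic C=C double bond between two sp2 carbons — an alkene.
The closest candidate here is an ethynyl group (-C#CH), but the C-C bond is a triple bond, not a double bond. No other fragment satisfies the full query, so there is no match.

No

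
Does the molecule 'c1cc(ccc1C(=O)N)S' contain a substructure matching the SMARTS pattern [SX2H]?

Yes

The pattern [SX2H] describes an aliphatic sulfur with two connections, one being H — a thiol.
The molecule carries a thiol (-SH), whose atoms satisfy every constraint of the query, so the pattern matches.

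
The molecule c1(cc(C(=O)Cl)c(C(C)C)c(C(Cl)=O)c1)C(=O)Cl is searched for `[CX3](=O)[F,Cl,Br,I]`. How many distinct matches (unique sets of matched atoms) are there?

3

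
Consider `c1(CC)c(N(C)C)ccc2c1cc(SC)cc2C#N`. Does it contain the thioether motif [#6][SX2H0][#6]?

The pattern [#6][SX2H0][#6] describes an aliphatic sulfur bridging two carbons with no H on the sulfur — a thioether.
The molecule carries a methylthio ether (-SCH3), whose atoms satisfy every constraint of the query, so the pattern matches.

Yes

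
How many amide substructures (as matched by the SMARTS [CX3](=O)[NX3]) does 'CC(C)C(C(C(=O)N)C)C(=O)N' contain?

2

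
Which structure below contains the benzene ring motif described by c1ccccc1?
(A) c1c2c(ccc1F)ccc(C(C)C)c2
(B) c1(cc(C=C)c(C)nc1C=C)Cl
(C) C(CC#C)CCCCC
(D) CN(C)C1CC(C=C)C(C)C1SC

A

c1ccccc1 describes six aromatic carbons in a ring (a benzene ring).
(A) contains the required atom environment, so the pattern matches.
(B) has a methyl group (-CH3) but no six-membered all-carbon aromatic ring is present.
(C) has a methyl group (-CH3) but no six-membered all-carbon aromatic ring is present.
(D) has a methyl group (-CH3) but no six-membered all-carbon aromatic ring is present.
So the answer is (A).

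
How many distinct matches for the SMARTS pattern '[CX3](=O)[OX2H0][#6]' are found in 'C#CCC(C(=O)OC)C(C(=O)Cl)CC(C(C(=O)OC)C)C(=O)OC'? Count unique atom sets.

[CX3](=O)[OX2H0][#6] is the SMARTS for an ester: a carbonyl carbon bonded to an oxygen that is itself bonded to carbon (no H on that O).
The molecule carries 3 separate instances of a methyl-ester group (-C(=O)OCH3) meeting every constraint; each maps to a distinct set of atoms, giving 3 matches.

3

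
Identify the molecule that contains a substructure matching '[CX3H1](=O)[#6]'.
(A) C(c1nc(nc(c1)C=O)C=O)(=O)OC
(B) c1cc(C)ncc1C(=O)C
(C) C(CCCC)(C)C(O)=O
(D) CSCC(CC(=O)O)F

A

[CX3H1](=O)[#6] describes an sp2 carbon with one H, double-bonded to O and single-bonded to carbon (an aldehyde).
(A) contains an aldehyde (-CHO), which satisfies every atom and bond constraint.
(B) has an acetyl/ketone group (-C(=O)CH3) but the carbonyl carbon has H0 (two carbon neighbours), not H1.
(C) has a carboxylic acid group (-C(=O)OH) but the carbonyl carbon has H0 and is bonded to O, not H1.
(D) has a carboxylic acid group (-C(=O)OH) but the carbonyl carbon has H0 and is bonded to O, not H1.
So the answer is (A).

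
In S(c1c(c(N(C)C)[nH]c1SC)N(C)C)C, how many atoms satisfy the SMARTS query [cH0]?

4

The query [cH0] means: aromatic carbon with no attached hydrogen (substituted or ring-fusion).
Check the 15 heavy atoms by environment: 1× n (aromatic, H1) → no; 4× c (aromatic, H0) → match; 2× S (H0) → no; 6× C (H3) → no; 2× N (H0) → no.
That gives 4 matching atoms.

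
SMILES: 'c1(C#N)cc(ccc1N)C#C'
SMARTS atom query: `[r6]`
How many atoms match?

The query [r6] means: r6 matches atoms in a six-membered ring.
Check the 11 heavy atoms by environment: 6× c (aromatic, in 6-ring) → match; 3× C (acyclic) → no; 2× N (acyclic) → no.
That gives 6 matching atoms.

6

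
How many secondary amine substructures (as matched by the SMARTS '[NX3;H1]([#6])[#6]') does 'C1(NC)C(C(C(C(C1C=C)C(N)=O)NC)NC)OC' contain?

3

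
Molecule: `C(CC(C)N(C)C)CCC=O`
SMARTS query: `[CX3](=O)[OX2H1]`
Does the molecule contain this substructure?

No

The pattern [CX3](=O)[OX2H1] describes an sp2 carbon double-bonded to O and single-bonded to an -OH oxygen — a carboxylic acid.
The closest candidate here is an aldehyde (-CHO), but there is no singly-bonded oxygen on the carbonyl carbon. No other fragment satisfies the full query, so there is no match.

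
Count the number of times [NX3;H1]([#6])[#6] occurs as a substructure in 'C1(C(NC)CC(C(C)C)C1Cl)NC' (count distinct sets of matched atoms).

2

[NX3;H1]([#6])[#6] is the SMARTS for a secondary amine: a trivalent nitrogen with one H, bonded to two carbons.
The molecule carries 2 separate instances of an N-methylamino group (-NHCH3) meeting every constraint; each maps to a distinct set of atoms, giving 2 matches.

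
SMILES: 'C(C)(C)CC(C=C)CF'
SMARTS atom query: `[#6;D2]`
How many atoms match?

3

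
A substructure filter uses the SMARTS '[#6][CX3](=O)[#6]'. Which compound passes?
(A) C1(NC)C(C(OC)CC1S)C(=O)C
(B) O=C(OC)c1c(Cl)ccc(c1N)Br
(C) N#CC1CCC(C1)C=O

A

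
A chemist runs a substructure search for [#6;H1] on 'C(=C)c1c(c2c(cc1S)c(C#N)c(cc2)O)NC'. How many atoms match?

4

Check the 18 heavy atoms by environment: 7× c (aromatic, H0) → no; 3× c (aromatic, H1) → match; 1× O (H1) → no; 1× C (H0) → no; 1× N (H0) → no; 1× N (H1) → no; 1× C (H3) → no; 1× C (H1) → match; 1× C (H2) → no; 1× S (H1) → no.
Summing the matching environments: 3 + 1 = 4 matching atoms.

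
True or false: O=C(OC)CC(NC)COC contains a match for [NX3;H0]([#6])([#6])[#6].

False

The pattern [NX3;H0]([#6])([#6])[#6] describes a trivalent nitrogen with no H, bonded to three carbons — a tertiary amine.
The closest candidate here is an N-methylamino group (-NHCH3), but the nitrogen still has one H (H1), not H0. No other fragment satisfies the full query, so there is no match.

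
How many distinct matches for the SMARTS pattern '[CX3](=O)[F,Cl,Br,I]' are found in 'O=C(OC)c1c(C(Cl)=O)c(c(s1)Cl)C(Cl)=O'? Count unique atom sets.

2

[CX3](=O)[F,Cl,Br,I] is the SMARTS for an acyl halide: a carbonyl carbon bonded to a halogen.
The molecule carries 2 separate instances of an acyl chloride (-C(=O)Cl) meeting every constraint; each maps to a distinct set of atoms, giving 2 matches.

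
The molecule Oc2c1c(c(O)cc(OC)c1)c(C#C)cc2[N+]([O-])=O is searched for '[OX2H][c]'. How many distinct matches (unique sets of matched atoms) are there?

[OX2H][c] is the SMARTS for a phenol: a hydroxyl oxygen attached to an aromatic carbon.
The molecule carries 2 separate instances of a hydroxyl group (-OH) meeting every constraint; each maps to a distinct set of atoms, giving 2 matches.

2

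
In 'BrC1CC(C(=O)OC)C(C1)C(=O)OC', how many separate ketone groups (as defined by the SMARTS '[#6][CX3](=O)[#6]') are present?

[#6][CX3](=O)[#6] is the SMARTS for a ketone: a carbonyl carbon (no H) flanked by two carbons.
The molecule has a methyl-ester group (-C(=O)OCH3), but one neighbour of the carbonyl carbon is O, not C; nothing else fits, so there are 0 matches.

0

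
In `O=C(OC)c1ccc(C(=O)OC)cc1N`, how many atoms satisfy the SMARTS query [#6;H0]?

5

The query [#6;H0] means: any carbon with no attached hydrogen.
Check the 15 heavy atoms by environment: 3× c (aromatic, H0) → match; 3× c (aromatic, H1) → no; 1× N (H2) → no; 2× C (H0) → match; 4× O (H0) → no; 2× C (H3) → no.
Summing the matching environments: 3 + 2 = 5 matching atoms.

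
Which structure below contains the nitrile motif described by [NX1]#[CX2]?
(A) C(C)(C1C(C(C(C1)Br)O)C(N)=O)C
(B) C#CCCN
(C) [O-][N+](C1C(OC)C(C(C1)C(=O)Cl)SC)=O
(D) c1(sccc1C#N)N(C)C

[NX1]#[CX2] describes a nitrogen triple-bonded to a two-connected carbon (a nitrile).
(A) has a primary amide (-C(=O)NH2) but the nitrogen is NX3, not NX1.
(B) has a primary amino group (-NH2) but the nitrogen is NX3 (three connections), not NX1 triple-bonded.
(C) has a nitro group (-[N+](=O)[O-]) but there is no C#N triple bond.
(D) contains a nitrile (-C#N), which satisfies every atom and bond constraint.
So the answer is (D).

D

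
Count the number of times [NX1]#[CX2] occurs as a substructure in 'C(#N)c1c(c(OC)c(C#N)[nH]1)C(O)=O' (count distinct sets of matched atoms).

2

[NX1]#[CX2] is the SMARTS for a nitrile: a nitrogen triple-bonded to a two-connected carbon.
The molecule carries 2 separate instances of a nitrile (-C#N) meeting every constraint; each maps to a distinct set of atoms, giving 2 matches.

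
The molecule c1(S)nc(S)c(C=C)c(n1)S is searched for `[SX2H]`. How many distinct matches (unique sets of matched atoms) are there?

3

[SX2H] is the SMARTS for a thiol: an aliphatic sulfur with two connections, one being H.
The molecule carries 3 separate instances of a thiol (-SH) meeting every constraint; each maps to a distinct set of atoms, giving 3 matches.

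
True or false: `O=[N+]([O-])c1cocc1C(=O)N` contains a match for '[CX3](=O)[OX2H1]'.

False

The pattern [CX3](=O)[OX2H1] describes an sp2 carbon double-bonded to O and single-bonded to an -OH oxygen — a carboxylic acid.
The closest candidate here is a primary amide (-C(=O)NH2), but the carbonyl is bonded to N, not to an -OH oxygen. No other fragment satisfies the full query, so there is no match.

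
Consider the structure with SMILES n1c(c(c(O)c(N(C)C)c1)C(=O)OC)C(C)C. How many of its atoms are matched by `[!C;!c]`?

Check the 17 heavy atoms by environment: 1× n (aromatic) → match; 5× c (aromatic) → no; 3× O → match; 1× N → match; 7× C → no.
Summing the matching environments: 1 + 3 + 1 = 5 matching atoms.

5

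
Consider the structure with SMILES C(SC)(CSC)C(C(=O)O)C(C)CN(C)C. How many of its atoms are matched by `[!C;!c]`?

The query [!C;!c] means: neither aliphatic nor aromatic carbon — same as [!#6].
Check the 16 heavy atoms by environment: 11× C → no; 2× S → match; 1× N → match; 2× O → match.
Summing the matching environments: 2 + 1 + 2 = 5 matching atoms.

5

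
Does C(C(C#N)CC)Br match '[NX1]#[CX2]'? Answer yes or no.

Yes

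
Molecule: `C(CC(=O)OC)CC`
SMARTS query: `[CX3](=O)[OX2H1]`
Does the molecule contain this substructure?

No

The pattern [CX3](=O)[OX2H1] describes an sp2 carbon double-bonded to O and single-bonded to an -OH oxygen — a carboxylic acid.
The closest candidate here is a methyl-ester group (-C(=O)OCH3), but the singly-bonded O has no H (OX2H0, not OX2H1). No other fragment satisfies the full query, so there is no match.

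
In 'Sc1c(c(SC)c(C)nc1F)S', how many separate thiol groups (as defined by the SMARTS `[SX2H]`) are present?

2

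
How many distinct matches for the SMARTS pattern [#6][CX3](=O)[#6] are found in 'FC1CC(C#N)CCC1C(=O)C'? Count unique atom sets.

1

[#6][CX3](=O)[#6] is the SMARTS for a ketone: a carbonyl carbon (no H) flanked by two carbons.
Exactly one fragment in the molecule meets all constraints, giving 1 match.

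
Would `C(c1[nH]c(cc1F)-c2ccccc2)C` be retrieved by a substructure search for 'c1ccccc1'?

Yes

The pattern c1ccccc1 describes six aromatic carbons in a ring — a benzene ring.
The molecule carries a phenyl ring, whose atoms satisfy every constraint of the query, so the pattern matches.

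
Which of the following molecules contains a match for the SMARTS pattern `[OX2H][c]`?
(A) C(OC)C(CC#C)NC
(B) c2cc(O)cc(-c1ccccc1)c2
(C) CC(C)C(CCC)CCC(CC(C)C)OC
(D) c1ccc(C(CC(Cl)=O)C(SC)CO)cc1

B

[OX2H][c] describes a hydroxyl oxygen attached to an aromatic carbon (a phenol).
(A) has a methoxy ether (-OCH3) but the oxygen has H0, not H1.
(B) contains a hydroxyl group (-OH), which satisfies every atom and bond constraint.
(C) has a methoxy ether (-OCH3) but the oxygen has H0, not H1.
(D) has a hydroxyl group (-OH) but the -OH is on an aliphatic carbon, not an aromatic c.
So the answer is (B).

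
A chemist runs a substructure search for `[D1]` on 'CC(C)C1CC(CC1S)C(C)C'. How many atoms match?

5

The query [D1] means: atom with exactly one heavy-atom neighbour (degree 1).
Check the 12 heavy atoms by environment: 5× C (D3) → no; 2× C (D2) → no; 4× C (D1) → match; 1× S (D1) → match.
Summing the matching environments: 4 + 1 = 5 matching atoms.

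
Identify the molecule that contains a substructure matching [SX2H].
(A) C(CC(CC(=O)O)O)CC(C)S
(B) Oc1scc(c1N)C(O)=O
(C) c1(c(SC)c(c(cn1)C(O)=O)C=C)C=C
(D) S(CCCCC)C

A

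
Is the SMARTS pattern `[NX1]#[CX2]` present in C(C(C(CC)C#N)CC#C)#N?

The pattern [NX1]#[CX2] describes a nitrogen triple-bonded to a two-connected carbon — a nitrile.
The molecule carries a nitrile (-C#N), whose atoms satisfy every constraint of the query, so the pattern matches.

Yes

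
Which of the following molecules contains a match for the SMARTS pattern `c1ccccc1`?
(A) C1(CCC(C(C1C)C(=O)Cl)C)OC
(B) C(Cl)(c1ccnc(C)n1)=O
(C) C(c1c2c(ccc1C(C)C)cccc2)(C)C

C

c1ccccc1 describes six aromatic carbons in a ring (a benzene ring).
(A) has a methyl group (-CH3) but no six-membered all-carbon aromatic ring is present.
(B) has a methyl group (-CH3) but no six-membered all-carbon aromatic ring is present.
(C) contains the required atom environment, so the pattern matches.
So the answer is (C).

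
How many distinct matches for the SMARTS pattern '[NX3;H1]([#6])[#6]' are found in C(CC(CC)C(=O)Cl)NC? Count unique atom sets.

[NX3;H1]([#6])[#6] is the SMARTS for a secondary amine: a trivalent nitrogen with one H, bonded to two carbons.
Exactly one fragment in the molecule meets all constraints, giving 1 match.

1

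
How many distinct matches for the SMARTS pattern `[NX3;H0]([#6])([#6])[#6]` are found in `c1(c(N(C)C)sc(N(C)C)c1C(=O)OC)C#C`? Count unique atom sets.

[NX3;H0]([#6])([#6])[#6] is the SMARTS for a tertiary amine: a trivalent nitrogen with no H, bonded to three carbons.
The molecule carries 2 separate instances of a dimethylamino group (-N(CH3)2) meeting every constraint; each maps to a distinct set of atoms, giving 2 matches.

2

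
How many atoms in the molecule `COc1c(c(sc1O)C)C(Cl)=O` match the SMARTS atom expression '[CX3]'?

Check the 12 heavy atoms by environment: 1× s (aromatic, X2) → no; 4× c (aromatic, X3) → no; 2× O (X2) → no; 2× C (X4) → no; 1× C (X3) → match; 1× O (X1) → no; 1× Cl (X1) → no.
That gives 1 matching atom.

1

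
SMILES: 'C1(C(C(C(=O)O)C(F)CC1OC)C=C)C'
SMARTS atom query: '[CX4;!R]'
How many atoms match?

2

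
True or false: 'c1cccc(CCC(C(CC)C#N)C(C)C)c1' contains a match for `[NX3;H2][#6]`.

The pattern [NX3;H2][#6] describes a trivalent nitrogen with two H attached to carbon — a primary amine.
The closest candidate here is a nitrile (-C#N), but the nitrogen is NX1 (triple-bonded), not NX3 with two H. No other fragment satisfies the full query, so there is no match.

False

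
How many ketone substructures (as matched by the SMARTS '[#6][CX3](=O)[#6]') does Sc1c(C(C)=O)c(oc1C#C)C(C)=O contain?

2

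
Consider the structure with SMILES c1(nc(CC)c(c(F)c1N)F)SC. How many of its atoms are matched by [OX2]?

0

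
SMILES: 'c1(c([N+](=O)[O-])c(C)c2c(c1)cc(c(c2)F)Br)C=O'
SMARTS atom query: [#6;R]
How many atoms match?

10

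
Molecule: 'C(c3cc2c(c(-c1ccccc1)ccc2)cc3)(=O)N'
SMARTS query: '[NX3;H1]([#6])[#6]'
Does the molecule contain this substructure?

The pattern [NX3;H1]([#6])[#6] describes a trivalent nitrogen with one H, bonded to two carbons — a secondary amine.
The closest candidate here is a primary amide (-C(=O)NH2), but the -C(=O)NH2 nitrogen has H2, not H1. No other fragment satisfies the full query, so there is no match.

No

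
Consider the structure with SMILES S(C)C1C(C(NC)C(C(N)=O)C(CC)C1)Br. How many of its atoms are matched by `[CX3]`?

The query [CX3] means: C with X3: aliphatic carbon with exactly 3 total connections.
Check the 16 heavy atoms by environment: 10× C (X4) → no; 1× S (X2) → no; 2× N (X3) → no; 1× Br (X1) → no; 1× C (X3) → match; 1× O (X1) → no.
That gives 1 matching atom.

1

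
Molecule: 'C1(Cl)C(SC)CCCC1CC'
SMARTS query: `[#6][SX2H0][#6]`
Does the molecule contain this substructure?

The pattern [#6][SX2H0][#6] describes an aliphatic sulfur bridging two carbons with no H on the sulfur — a thioether.
The molecule carries a methylthio ether (-SCH3), whose atoms satisfy every constraint of the query, so the pattern matches.

Yes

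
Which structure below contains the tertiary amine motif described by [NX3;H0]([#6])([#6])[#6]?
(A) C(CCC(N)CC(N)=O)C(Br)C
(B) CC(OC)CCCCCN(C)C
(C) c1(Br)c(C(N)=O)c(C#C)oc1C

B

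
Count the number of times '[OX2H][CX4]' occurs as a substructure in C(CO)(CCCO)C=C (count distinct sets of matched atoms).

[OX2H][CX4] is the SMARTS for an aliphatic alcohol: a hydroxyl oxygen bound to an sp3 (X4) carbon.
The molecule carries 2 separate instances of a hydroxyl group (-OH) meeting every constraint; each maps to a distinct set of atoms, giving 2 matches.

2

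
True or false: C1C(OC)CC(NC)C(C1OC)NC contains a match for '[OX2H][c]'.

The pattern [OX2H][c] describes a hydroxyl oxygen attached to an aromatic carbon — a phenol.
The closest candidate here is a methoxy ether (-OCH3), but the oxygen has H0, not H1. No other fragment satisfies the full query, so there is no match.

False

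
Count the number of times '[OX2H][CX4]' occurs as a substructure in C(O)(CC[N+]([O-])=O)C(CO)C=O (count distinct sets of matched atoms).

2

[OX2H][CX4] is the SMARTS for an aliphatic alcohol: a hydroxyl oxygen bound to an sp3 (X4) carbon.
The molecule carries 2 separate instances of a hydroxyl group (-OH) meeting every constraint; each maps to a distinct set of atoms, giving 2 matches.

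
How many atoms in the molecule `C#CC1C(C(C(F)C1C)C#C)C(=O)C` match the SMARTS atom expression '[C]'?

Check the 14 heavy atoms by environment: 12× C → match; 1× O → no; 1× F → no.
That gives 12 matching atoms.

12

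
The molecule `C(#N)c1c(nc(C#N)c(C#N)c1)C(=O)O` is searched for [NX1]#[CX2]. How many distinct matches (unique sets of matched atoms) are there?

[NX1]#[CX2] is the SMARTS for a nitrile: a nitrogen triple-bonded to a two-connected carbon.
The molecule carries 3 separate instances of a nitrile (-C#N) meeting every constraint; each maps to a distinct set of atoms, giving 3 matches.

3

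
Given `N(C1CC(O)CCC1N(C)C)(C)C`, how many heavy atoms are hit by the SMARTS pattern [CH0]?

0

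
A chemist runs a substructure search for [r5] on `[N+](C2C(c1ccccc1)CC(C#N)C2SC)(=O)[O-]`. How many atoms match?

5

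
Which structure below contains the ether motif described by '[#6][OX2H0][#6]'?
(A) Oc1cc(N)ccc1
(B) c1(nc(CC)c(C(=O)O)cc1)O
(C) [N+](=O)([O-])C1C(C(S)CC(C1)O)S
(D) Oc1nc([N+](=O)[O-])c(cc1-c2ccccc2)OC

[#6][OX2H0][#6] describes an aliphatic oxygen bridging two carbons with no H on the oxygen (an ether).
(A) has a hydroxyl group (-OH) but the oxygen has H1, not H0 bridging two carbons.
(B) has a hydroxyl group (-OH) but the oxygen has H1, not H0 bridging two carbons.
(C) has a hydroxyl group (-OH) but the oxygen has H1, not H0 bridging two carbons.
(D) contains a methoxy ether (-OCH3), which satisfies every atom and bond constraint.
So the answer is (D).

D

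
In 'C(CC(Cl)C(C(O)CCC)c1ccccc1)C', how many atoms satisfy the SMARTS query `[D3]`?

4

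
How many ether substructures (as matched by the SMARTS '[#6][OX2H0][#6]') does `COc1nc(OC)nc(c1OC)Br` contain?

3

[#6][OX2H0][#6] is the SMARTS for an ether: an aliphatic oxygen bridging two carbons with no H on the oxygen.
The molecule carries 3 separate instances of a methoxy ether (-OCH3) meeting every constraint; each maps to a distinct set of atoms, giving 3 matches.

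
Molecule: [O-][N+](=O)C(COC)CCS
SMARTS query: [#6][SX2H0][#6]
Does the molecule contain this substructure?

No

The pattern [#6][SX2H0][#6] describes an aliphatic sulfur bridging two carbons with no H on the sulfur — a thioether.
The closest candidate here is a methoxy ether (-OCH3), but the bridging atom is O, not S. No other fragment satisfies the full query, so there is no match.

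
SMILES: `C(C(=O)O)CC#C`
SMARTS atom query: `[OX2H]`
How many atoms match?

1

The query [OX2H] means: aliphatic oxygen with two connections, one of which is H — an -OH oxygen.
Check the 7 heavy atoms by environment: 2× C (H2, X4) → no; 1× C (H0, X2) → no; 1× C (H1, X2) → no; 1× C (H0, X3) → no; 1× O (H0, X1) → no; 1× O (H1, X2) → match.
That gives 1 matching atom.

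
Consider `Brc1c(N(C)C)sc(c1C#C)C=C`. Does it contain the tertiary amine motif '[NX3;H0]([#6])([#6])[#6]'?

Yes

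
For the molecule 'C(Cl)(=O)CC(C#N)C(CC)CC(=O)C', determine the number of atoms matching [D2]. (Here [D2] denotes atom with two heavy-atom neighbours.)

4

The query [D2] means: atom with exactly two heavy-atom neighbours.
Check the 14 heavy atoms by environment: 4× C (D2) → match; 4× C (D3) → no; 2× O (D1) → no; 1× Cl (D1) → no; 1× N (D1) → no; 2× C (D1) → no.
That gives 4 matching atoms.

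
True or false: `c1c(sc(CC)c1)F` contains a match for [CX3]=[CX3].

False

The pattern [CX3]=[CX3] describes a non-aromatic C=C double bond between two sp2 carbons — an alkene.
The closest candidate here is an ethyl group (-CH2CH3), but its C-C bond is a single bond between CX4 carbons, not CX3=CX3. No other fragment satisfies the full query, so there is no match.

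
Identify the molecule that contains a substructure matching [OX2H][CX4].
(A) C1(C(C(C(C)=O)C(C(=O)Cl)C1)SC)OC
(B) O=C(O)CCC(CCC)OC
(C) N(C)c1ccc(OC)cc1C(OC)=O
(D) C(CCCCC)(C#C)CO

D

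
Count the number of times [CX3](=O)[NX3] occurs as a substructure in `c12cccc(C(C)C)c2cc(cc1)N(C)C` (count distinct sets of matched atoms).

0

[CX3](=O)[NX3] is the SMARTS for an amide: a carbonyl carbon bonded to a trivalent nitrogen.
No fragment in the molecule satisfies every constraint, giving 0 matches.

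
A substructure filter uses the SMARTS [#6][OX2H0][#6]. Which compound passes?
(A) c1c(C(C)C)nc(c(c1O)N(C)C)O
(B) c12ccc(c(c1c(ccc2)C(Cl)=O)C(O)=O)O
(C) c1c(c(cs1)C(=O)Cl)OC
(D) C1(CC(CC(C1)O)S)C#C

[#6][OX2H0][#6] describes an aliphatic oxygen bridging two carbons with no H on the oxygen (an ether).
(A) has a hydroxyl group (-OH) but the oxygen has H1, not H0 bridging two carbons.
(B) has a carboxylic acid group (-C(=O)OH) but the -OH oxygen has H1; the =O is OX1, not OX2.
(C) contains a methoxy ether (-OCH3), which satisfies every atom and bond constraint.
(D) has a hydroxyl group (-OH) but the oxygen has H1, not H0 bridging two carbons.
So the answer is (C).

C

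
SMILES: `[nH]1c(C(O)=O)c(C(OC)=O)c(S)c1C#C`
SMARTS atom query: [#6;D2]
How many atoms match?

1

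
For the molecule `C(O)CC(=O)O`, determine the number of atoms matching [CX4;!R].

The query [CX4;!R] means: aliphatic carbon with four total connections, not in a ring.
Check the 6 heavy atoms by environment: 2× C (X4, acyclic) → match; 1× C (X3, acyclic) → no; 1× O (X1, acyclic) → no; 2× O (X2, acyclic) → no.
That gives 2 matching atoms.

2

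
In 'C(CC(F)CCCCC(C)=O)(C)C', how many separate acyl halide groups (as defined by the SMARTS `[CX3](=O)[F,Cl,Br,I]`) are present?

[CX3](=O)[F,Cl,Br,I] is the SMARTS for an acyl halide: a carbonyl carbon bonded to a halogen.
No fragment in the molecule satisfies every constraint, giving 0 matches.

0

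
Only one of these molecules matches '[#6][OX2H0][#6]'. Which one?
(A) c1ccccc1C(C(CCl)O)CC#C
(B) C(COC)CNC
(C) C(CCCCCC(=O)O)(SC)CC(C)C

[#6][OX2H0][#6] describes an aliphatic oxygen bridging two carbons with no H on the oxygen (an ether).
(A) has a hydroxyl group (-OH) but the oxygen has H1, not H0 bridging two carbons.
(B) contains a methoxy ether (-OCH3), which satisfies every atom and bond constraint.
(C) has a carboxylic acid group (-C(=O)OH) but the -OH oxygen has H1; the =O is OX1, not OX2.
So the answer is (B).

B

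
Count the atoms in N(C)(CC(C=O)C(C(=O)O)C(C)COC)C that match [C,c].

The query [C,c] means: comma = OR; matches aliphatic or aromatic carbon — same as #6.
Check the 16 heavy atoms by environment: 11× C → match; 4× O → no; 1× N → no.
That gives 11 matching atoms.

11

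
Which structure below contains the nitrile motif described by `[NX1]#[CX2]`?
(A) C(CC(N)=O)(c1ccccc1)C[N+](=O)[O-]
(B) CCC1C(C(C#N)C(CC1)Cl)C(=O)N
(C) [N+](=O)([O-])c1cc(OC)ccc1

B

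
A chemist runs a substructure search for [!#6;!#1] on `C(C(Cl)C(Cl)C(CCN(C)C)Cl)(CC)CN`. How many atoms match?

The query [!#6;!#1] means: not carbon and not hydrogen — any heteroatom.
Check the 16 heavy atoms by environment: 11× C → no; 2× N → match; 3× Cl → match.
Summing the matching environments: 2 + 3 = 5 matching atoms.

5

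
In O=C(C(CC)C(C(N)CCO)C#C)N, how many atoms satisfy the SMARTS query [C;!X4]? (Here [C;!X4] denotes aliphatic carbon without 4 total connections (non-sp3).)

3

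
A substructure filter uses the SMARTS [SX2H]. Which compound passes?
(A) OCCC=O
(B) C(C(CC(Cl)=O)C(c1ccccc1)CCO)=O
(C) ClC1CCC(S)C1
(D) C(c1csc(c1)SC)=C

C

[SX2H] describes an aliphatic sulfur with two connections, one being H (a thiol).
(A) has a hydroxyl group (-OH) but it is an -OH, not an -SH.
(B) has a hydroxyl group (-OH) but it is an -OH, not an -SH.
(C) contains a thiol (-SH), which satisfies every atom and bond constraint.
(D) has a methylthio ether (-SCH3) but the sulfur has H0 (bonded to two carbons), not H1.
So the answer is (C).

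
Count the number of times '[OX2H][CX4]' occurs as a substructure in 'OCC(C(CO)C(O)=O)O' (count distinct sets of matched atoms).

3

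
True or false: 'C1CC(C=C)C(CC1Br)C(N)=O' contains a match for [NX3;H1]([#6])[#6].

The pattern [NX3;H1]([#6])[#6] describes a trivalent nitrogen with one H, bonded to two carbons — a secondary amine.
The closest candidate here is a primary amide (-C(=O)NH2), but the -C(=O)NH2 nitrogen has H2, not H1. No other fragment satisfies the full query, so there is no match.

False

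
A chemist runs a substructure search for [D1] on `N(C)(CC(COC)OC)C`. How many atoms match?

Check the 10 heavy atoms by environment: 2× C (D2) → no; 1× C (D3) → no; 2× O (D2) → no; 4× C (D1) → match; 1× N (D3) → no.
That gives 4 matching atoms.

4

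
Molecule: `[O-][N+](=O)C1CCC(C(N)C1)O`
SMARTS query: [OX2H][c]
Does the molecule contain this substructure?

No

The pattern [OX2H][c] describes a hydroxyl oxygen attached to an aromatic carbon — a phenol.
The closest candidate here is a hydroxyl group (-OH), but the -OH is on an aliphatic carbon, not an aromatic c. No other fragment satisfies the full query, so there is no match.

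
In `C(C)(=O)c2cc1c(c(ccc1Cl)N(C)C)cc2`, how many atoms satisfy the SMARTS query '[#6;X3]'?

11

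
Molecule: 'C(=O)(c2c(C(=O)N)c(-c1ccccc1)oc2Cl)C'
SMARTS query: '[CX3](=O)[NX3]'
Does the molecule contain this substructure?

Yes

The pattern [CX3](=O)[NX3] describes a carbonyl carbon bonded to a trivalent nitrogen — an amide.
The molecule carries a primary amide (-C(=O)NH2), whose atoms satisfy every constraint of the query, so the pattern matches.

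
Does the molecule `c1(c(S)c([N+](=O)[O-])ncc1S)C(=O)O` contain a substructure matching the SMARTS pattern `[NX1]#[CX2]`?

The pattern [NX1]#[CX2] describes a nitrogen triple-bonded to a two-connected carbon — a nitrile.
The closest candidate here is a nitro group (-[N+](=O)[O-]), but there is no C#N triple bond. No other fragment satisfies the full query, so there is no match.

No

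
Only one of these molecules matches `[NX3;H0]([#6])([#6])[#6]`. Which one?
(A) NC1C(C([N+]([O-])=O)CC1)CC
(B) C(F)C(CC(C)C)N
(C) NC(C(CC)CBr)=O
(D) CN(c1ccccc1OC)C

D

[NX3;H0]([#6])([#6])[#6] describes a trivalent nitrogen with no H, bonded to three carbons (a tertiary amine).
(A) has a primary amino group (-NH2) but the nitrogen has H2, not H0 with three carbons.
(B) has a primary amino group (-NH2) but the nitrogen has H2, not H0 with three carbons.
(C) has a primary amide (-C(=O)NH2) but the amide nitrogen has H2 and only one carbon neighbour.
(D) contains a dimethylamino group (-N(CH3)2), which satisfies every atom and bond constraint.
So the answer is (D).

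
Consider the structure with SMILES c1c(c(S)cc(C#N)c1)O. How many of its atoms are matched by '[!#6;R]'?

The query [!#6;R] means: non-carbon atom that is part of a ring.
Check the 10 heavy atoms by environment: 6× c (aromatic, in 6-ring) → no; 1× S (acyclic) → no; 1× O (acyclic) → no; 1× C (acyclic) → no; 1× N (acyclic) → no.
No environment satisfies the query, so 0 matching atoms.

0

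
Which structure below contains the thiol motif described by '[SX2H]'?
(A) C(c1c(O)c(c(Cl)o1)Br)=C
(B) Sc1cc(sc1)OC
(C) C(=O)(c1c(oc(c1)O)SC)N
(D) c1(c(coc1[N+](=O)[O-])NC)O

[SX2H] describes an aliphatic sulfur with two connections, one being H (a thiol).
(A) has a hydroxyl group (-OH) but it is an -OH, not an -SH.
(B) contains a thiol (-SH), which satisfies every atom and bond constraint.
(C) has a hydroxyl group (-OH) but it is an -OH, not an -SH.
(D) has a hydroxyl group (-OH) but it is an -OH, not an -SH.
So the answer is (B).

B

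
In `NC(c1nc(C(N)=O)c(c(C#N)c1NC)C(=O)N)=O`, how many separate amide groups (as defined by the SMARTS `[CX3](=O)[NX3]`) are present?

[CX3](=O)[NX3] is the SMARTS for an amide: a carbonyl carbon bonded to a trivalent nitrogen.
The molecule carries 3 separate instances of a primary amide (-C(=O)NH2) meeting every constraint; each maps to a distinct set of atoms, giving 3 matches.

3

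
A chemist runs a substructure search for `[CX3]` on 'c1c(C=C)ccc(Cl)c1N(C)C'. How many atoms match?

Check the 12 heavy atoms by environment: 6× c (aromatic, X3) → no; 2× C (X3) → match; 1× N (X3) → no; 2× C (X4) → no; 1× Cl (X1) → no.
That gives 2 matching atoms.

2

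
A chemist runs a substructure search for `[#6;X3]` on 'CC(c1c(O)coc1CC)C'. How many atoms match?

4

The query [#6;X3] means: any carbon (aromatic or not) with three total connections.
Check the 11 heavy atoms by environment: 1× o (aromatic, X2) → no; 4× c (aromatic, X3) → match; 5× C (X4) → no; 1× O (X2) → no.
That gives 4 matching atoms.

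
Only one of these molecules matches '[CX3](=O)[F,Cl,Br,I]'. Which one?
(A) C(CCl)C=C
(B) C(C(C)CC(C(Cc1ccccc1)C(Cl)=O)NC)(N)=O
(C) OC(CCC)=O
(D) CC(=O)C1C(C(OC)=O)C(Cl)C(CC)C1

[CX3](=O)[F,Cl,Br,I] describes a carbonyl carbon bonded to a halogen (an acyl halide).
(A) has a chloro substituent but the Cl is not on a carbonyl carbon.
(B) contains an acyl chloride (-C(=O)Cl), which satisfies every atom and bond constraint.
(C) has a carboxylic acid group (-C(=O)OH) but the carbonyl is bonded to -OH, not to a halogen.
(D) has a chloro substituent but the Cl is not on a carbonyl carbon.
So the answer is (B).

B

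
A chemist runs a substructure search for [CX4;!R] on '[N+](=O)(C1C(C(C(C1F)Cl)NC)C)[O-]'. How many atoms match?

Check the 13 heavy atoms by environment: 5× C (X4, in 5-ring) → no; 1× Cl (X1, acyclic) → no; 1× N (X3, acyclic) → no; 2× C (X4, acyclic) → match; 1× F (X1, acyclic) → no; 1× N (charge +1, X3, acyclic) → no; 1× O (charge -1, X1, acyclic) → no; 1× O (X1, acyclic) → no.
That gives 2 matching atoms.

2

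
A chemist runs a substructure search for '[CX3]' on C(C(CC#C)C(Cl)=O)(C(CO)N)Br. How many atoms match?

The query [CX3] means: C with X3: aliphatic carbon with exactly 3 total connections.
Check the 13 heavy atoms by environment: 5× C (X4) → no; 1× O (X2) → no; 2× C (X2) → no; 1× C (X3) → match; 1× O (X1) → no; 1× Cl (X1) → no; 1× N (X3) → no; 1× Br (X1) → no.
That gives 1 matching atom.

1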